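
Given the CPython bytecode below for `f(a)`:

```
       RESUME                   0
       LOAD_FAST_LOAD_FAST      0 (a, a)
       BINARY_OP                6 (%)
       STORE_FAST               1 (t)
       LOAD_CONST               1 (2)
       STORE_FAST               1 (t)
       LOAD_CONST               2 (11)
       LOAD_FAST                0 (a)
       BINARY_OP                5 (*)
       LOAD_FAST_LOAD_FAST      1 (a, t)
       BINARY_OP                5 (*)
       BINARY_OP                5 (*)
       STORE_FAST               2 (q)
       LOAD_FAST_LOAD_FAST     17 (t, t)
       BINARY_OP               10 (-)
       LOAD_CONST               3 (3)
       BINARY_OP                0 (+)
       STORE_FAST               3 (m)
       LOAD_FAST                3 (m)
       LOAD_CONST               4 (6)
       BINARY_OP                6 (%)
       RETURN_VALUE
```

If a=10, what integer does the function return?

3

LOAD_FAST_LOAD_FAST a,a → push 10,10. Stack: [10, 10]
BINARY_OP % → 10 % 10 = 0. Stack: [0]
STORE_FAST t → t=0. Stack: []
LOAD_CONST → push 2. Stack: [2]
STORE_FAST t → t=2. Stack: []
LOAD_CONST → push 11. Stack: [11]
LOAD_FAST a → push 10. Stack: [11, 10]
BINARY_OP * → 11 * 10 = 110. Stack: [110]
LOAD_FAST_LOAD_FAST a,t → push 10,2. Stack: [110, 10, 2]
BINARY_OP * → 10 * 2 = 20. Stack: [110, 20]
BINARY_OP * → 110 * 20 = 2200. Stack: [2200]
STORE_FAST q → q=2200. Stack: []
LOAD_FAST_LOAD_FAST t,t → push 2,2. Stack: [2, 2]
BINARY_OP - → 2 - 2 = 0. Stack: [0]
LOAD_CONST → push 3. Stack: [0, 3]
BINARY_OP + → 0 + 3 = 3. Stack: [3]
STORE_FAST m → m=3. Stack: []
LOAD_FAST m → push 3. Stack: [3]
LOAD_CONST → push 6. Stack: [3, 6]
BINARY_OP % → 3 % 6 = 3. Stack: [3]
RETURN_VALUE → return 3.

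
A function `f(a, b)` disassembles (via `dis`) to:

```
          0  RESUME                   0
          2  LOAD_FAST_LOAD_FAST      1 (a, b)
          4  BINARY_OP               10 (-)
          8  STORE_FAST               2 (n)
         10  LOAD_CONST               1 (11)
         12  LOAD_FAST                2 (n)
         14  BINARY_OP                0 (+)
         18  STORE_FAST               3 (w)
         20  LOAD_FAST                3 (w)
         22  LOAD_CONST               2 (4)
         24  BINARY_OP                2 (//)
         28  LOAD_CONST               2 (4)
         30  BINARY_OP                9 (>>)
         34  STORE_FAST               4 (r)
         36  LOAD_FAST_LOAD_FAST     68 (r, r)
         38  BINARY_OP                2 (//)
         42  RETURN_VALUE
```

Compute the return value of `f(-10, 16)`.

1

LOAD_FAST_LOAD_FAST a,b → push -10,16. Stack: [-10, 16]
BINARY_OP - → -10 - 16 = -26. Stack: [-26]
STORE_FAST n → n=-26. Stack: []
LOAD_CONST → push 11. Stack: [11]
LOAD_FAST n → push -26. Stack: [11, -26]
BINARY_OP + → 11 + -26 = -15. Stack: [-15]
STORE_FAST w → w=-15. Stack: []
LOAD_FAST w → push -15. Stack: [-15]
LOAD_CONST → push 4. Stack: [-15, 4]
BINARY_OP // → -15 // 4 = -4. Stack: [-4]
LOAD_CONST → push 4. Stack: [-4, 4]
BINARY_OP >> → -4 >> 4 = -1. Stack: [-1]
STORE_FAST r → r=-1. Stack: []
LOAD_FAST_LOAD_FAST r,r → push -1,-1. Stack: [-1, -1]
BINARY_OP // → -1 // -1 = 1. Stack: [1]
RETURN_VALUE → return 1.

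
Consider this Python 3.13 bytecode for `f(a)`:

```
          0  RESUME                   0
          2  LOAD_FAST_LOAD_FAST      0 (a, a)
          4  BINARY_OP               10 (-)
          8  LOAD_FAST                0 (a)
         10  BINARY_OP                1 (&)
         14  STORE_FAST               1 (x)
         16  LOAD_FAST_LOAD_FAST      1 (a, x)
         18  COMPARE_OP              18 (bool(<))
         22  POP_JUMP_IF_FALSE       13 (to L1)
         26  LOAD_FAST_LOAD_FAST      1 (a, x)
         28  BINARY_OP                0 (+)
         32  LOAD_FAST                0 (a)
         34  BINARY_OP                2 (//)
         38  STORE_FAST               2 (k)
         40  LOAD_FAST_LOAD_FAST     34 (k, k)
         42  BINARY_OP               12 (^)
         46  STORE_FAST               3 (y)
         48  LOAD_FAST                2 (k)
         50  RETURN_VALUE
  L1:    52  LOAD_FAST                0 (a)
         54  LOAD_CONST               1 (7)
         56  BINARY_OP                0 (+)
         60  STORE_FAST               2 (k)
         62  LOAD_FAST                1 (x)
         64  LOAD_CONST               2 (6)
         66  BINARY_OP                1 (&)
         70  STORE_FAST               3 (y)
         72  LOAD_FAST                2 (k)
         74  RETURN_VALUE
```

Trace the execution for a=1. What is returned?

LOAD_FAST_LOAD_FAST a,a → push 1,1. Stack: [1, 1]
BINARY_OP - → 1 - 1 = 0. Stack: [0]
LOAD_FAST a → push 1. Stack: [0, 1]
BINARY_OP & → 0 & 1 = 0. Stack: [0]
STORE_FAST x → x=0. Stack: []
LOAD_FAST_LOAD_FAST a,x → push 1,0. Stack: [1, 0]
COMPARE_OP bool(<) → 1 vs 0 = False. Stack: [False]
POP_JUMP_IF_FALSE → pop False; jump. Stack: []
LOAD_FAST a → push 1. Stack: [1]
LOAD_CONST → push 7. Stack: [1, 7]
BINARY_OP + → 1 + 7 = 8. Stack: [8]
STORE_FAST k → k=8. Stack: []
LOAD_FAST x → push 0. Stack: [0]
LOAD_CONST → push 6. Stack: [0, 6]
BINARY_OP & → 0 & 6 = 0. Stack: [0]
STORE_FAST y → y=0. Stack: []
LOAD_FAST k → push 8. Stack: [8]
RETURN_VALUE → return 8.

8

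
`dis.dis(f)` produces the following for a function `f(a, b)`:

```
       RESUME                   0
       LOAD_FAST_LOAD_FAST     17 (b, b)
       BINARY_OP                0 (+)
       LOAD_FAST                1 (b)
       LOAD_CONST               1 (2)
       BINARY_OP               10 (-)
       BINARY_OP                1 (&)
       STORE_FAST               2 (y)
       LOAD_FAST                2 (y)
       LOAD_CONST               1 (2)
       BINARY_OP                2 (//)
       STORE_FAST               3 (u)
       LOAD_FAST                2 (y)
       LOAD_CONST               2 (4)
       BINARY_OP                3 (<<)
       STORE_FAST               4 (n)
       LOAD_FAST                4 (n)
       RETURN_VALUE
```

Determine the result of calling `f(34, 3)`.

0

LOAD_FAST_LOAD_FAST b,b → push 3,3. Stack: [3, 3]
BINARY_OP + → 3 + 3 = 6. Stack: [6]
LOAD_FAST b → push 3. Stack: [6, 3]
LOAD_CONST → push 2. Stack: [6, 3, 2]
BINARY_OP - → 3 - 2 = 1. Stack: [6, 1]
BINARY_OP & → 6 & 1 = 0. Stack: [0]
STORE_FAST y → y=0. Stack: []
LOAD_FAST y → push 0. Stack: [0]
LOAD_CONST → push 2. Stack: [0, 2]
BINARY_OP // → 0 // 2 = 0. Stack: [0]
STORE_FAST u → u=0. Stack: []
LOAD_FAST y → push 0. Stack: [0]
LOAD_CONST → push 4. Stack: [0, 4]
BINARY_OP << → 0 << 4 = 0. Stack: [0]
STORE_FAST n → n=0. Stack: []
LOAD_FAST n → push 0. Stack: [0]
RETURN_VALUE → return 0.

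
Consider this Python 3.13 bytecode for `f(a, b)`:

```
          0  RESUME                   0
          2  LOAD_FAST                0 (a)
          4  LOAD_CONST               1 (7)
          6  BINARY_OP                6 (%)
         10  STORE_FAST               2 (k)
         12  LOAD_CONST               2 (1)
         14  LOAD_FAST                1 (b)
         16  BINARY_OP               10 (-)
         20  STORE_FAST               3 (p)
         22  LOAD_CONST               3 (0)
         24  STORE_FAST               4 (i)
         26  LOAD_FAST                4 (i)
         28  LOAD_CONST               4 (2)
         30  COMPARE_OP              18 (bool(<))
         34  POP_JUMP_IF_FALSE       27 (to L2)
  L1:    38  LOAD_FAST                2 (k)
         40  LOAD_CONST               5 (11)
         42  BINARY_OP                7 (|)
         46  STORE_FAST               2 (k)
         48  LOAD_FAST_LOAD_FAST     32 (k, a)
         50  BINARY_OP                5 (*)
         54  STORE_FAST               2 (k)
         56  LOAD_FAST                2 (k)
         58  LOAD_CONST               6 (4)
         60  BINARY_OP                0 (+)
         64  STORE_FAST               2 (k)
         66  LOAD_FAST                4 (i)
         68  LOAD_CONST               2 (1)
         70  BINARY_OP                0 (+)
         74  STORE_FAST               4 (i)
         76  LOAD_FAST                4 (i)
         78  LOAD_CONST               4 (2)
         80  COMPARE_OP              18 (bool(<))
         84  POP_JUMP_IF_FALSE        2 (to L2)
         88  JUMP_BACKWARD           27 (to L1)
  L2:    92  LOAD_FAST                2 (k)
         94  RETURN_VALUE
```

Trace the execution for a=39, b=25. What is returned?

LOAD_FAST a → push 39. Stack: [39]
LOAD_CONST → push 7. Stack: [39, 7]
BINARY_OP % → 39 % 7 = 4. Stack: [4]
STORE_FAST k → k=4. Stack: []
LOAD_CONST → push 1. Stack: [1]
LOAD_FAST b → push 25. Stack: [1, 25]
BINARY_OP - → 1 - 25 = -24. Stack: [-24]
STORE_FAST p → p=-24. Stack: []
LOAD_CONST → push 0. Stack: [0]
STORE_FAST i → i=0. Stack: []
LOAD_FAST i → push 0. Stack: [0]
LOAD_CONST → push 2. Stack: [0, 2]
COMPARE_OP bool(<) → 0 vs 2 = True. Stack: [True]
POP_JUMP_IF_FALSE → pop True; no jump. Stack: []
LOAD_FAST k → push 4. Stack: [4]
LOAD_CONST → push 11. Stack: [4, 11]
BINARY_OP | → 4 | 11 = 15. Stack: [15]
STORE_FAST k → k=15. Stack: []
LOAD_FAST_LOAD_FAST k,a → push 15,39. Stack: [15, 39]
BINARY_OP * → 15 * 39 = 585. Stack: [585]
STORE_FAST k → k=585. Stack: []
LOAD_FAST k → push 585. Stack: [585]
LOAD_CONST → push 4. Stack: [585, 4]
BINARY_OP + → 585 + 4 = 589. Stack: [589]
STORE_FAST k → k=589. Stack: []
LOAD_FAST i → push 0. Stack: [0]
LOAD_CONST → push 1. Stack: [0, 1]
BINARY_OP + → 0 + 1 = 1. Stack: [1]
STORE_FAST i → i=1. Stack: []
LOAD_FAST i → push 1. Stack: [1]
LOAD_CONST → push 2. Stack: [1, 2]
COMPARE_OP bool(<) → 1 vs 2 = True. Stack: [True]
POP_JUMP_IF_FALSE → pop True; no jump. Stack: []
LOAD_FAST k → push 589. Stack: [589]
LOAD_CONST → push 11. Stack: [589, 11]
BINARY_OP | → 589 | 11 = 591. Stack: [591]
STORE_FAST k → k=591. Stack: []
LOAD_FAST_LOAD_FAST k,a → push 591,39. Stack: [591, 39]
BINARY_OP * → 591 * 39 = 23049. Stack: [23049]
STORE_FAST k → k=23049. Stack: []
LOAD_FAST k → push 23049. Stack: [23049]
LOAD_CONST → push 4. Stack: [23049, 4]
BINARY_OP + → 23049 + 4 = 23053. Stack: [23053]
STORE_FAST k → k=23053. Stack: []
LOAD_FAST i → push 1. Stack: [1]
LOAD_CONST → push 1. Stack: [1, 1]
BINARY_OP + → 1 + 1 = 2. Stack: [2]
STORE_FAST i → i=2. Stack: []
LOAD_FAST i → push 2. Stack: [2]
LOAD_CONST → push 2. Stack: [2, 2]
COMPARE_OP bool(<) → 2 vs 2 = False. Stack: [False]
POP_JUMP_IF_FALSE → pop False; jump. Stack: []
LOAD_FAST k → push 23053. Stack: [23053]
RETURN_VALUE → return 23053.

23053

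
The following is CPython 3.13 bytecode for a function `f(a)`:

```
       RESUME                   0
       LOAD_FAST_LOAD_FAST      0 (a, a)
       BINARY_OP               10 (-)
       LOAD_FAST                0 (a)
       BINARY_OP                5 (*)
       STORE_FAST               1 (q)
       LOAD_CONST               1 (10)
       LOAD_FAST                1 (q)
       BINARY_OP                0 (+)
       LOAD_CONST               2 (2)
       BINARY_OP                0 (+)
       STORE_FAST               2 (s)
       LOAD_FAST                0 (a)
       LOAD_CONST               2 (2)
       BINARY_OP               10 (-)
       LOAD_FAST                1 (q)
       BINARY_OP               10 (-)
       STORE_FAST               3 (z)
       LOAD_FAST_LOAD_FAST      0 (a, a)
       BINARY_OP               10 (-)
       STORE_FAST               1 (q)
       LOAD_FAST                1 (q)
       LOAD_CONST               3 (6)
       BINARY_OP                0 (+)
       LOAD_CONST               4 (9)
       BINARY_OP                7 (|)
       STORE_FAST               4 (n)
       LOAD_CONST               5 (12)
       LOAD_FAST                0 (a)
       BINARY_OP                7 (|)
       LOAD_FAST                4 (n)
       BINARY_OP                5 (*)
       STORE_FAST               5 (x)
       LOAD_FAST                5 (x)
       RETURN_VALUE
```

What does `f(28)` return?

LOAD_FAST_LOAD_FAST a,a → push 28,28. Stack: [28, 28]
BINARY_OP - → 28 - 28 = 0. Stack: [0]
LOAD_FAST a → push 28. Stack: [0, 28]
BINARY_OP * → 0 * 28 = 0. Stack: [0]
STORE_FAST q → q=0. Stack: []
LOAD_CONST → push 10. Stack: [10]
LOAD_FAST q → push 0. Stack: [10, 0]
BINARY_OP + → 10 + 0 = 10. Stack: [10]
LOAD_CONST → push 2. Stack: [10, 2]
BINARY_OP + → 10 + 2 = 12. Stack: [12]
STORE_FAST s → s=12. Stack: []
LOAD_FAST a → push 28. Stack: [28]
LOAD_CONST → push 2. Stack: [28, 2]
BINARY_OP - → 28 - 2 = 26. Stack: [26]
LOAD_FAST q → push 0. Stack: [26, 0]
BINARY_OP - → 26 - 0 = 26. Stack: [26]
STORE_FAST z → z=26. Stack: []
LOAD_FAST_LOAD_FAST a,a → push 28,28. Stack: [28, 28]
BINARY_OP - → 28 - 28 = 0. Stack: [0]
STORE_FAST q → q=0. Stack: []
LOAD_FAST q → push 0. Stack: [0]
LOAD_CONST → push 6. Stack: [0, 6]
BINARY_OP + → 0 + 6 = 6. Stack: [6]
LOAD_CONST → push 9. Stack: [6, 9]
BINARY_OP | → 6 | 9 = 15. Stack: [15]
STORE_FAST n → n=15. Stack: []
LOAD_CONST → push 12. Stack: [12]
LOAD_FAST a → push 28. Stack: [12, 28]
BINARY_OP | → 12 | 28 = 28. Stack: [28]
LOAD_FAST n → push 15. Stack: [28, 15]
BINARY_OP * → 28 * 15 = 420. Stack: [420]
STORE_FAST x → x=420. Stack: []
LOAD_FAST x → push 420. Stack: [420]
RETURN_VALUE → return 420.

420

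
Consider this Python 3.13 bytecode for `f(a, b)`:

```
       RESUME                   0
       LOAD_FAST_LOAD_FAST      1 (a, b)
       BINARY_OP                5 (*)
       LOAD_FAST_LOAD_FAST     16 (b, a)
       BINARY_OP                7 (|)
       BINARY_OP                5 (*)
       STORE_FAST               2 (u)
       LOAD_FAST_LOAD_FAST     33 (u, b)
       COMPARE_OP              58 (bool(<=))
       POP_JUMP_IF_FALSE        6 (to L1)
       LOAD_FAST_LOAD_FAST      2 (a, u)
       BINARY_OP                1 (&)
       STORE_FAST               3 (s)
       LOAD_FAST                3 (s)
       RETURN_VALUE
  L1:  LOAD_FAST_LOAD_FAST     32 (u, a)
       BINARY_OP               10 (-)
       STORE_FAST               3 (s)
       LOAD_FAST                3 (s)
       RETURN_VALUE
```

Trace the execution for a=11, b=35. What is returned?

16544

LOAD_FAST_LOAD_FAST a,b → push 11,35. Stack: [11, 35]
BINARY_OP * → 11 * 35 = 385. Stack: [385]
LOAD_FAST_LOAD_FAST b,a → push 35,11. Stack: [385, 35, 11]
BINARY_OP | → 35 | 11 = 43. Stack: [385, 43]
BINARY_OP * → 385 * 43 = 16555. Stack: [16555]
STORE_FAST u → u=16555. Stack: []
LOAD_FAST_LOAD_FAST u,b → push 16555,35. Stack: [16555, 35]
COMPARE_OP bool(<=) → 16555 vs 35 = False. Stack: [False]
POP_JUMP_IF_FALSE → pop False; jump. Stack: []
LOAD_FAST_LOAD_FAST u,a → push 16555,11. Stack: [16555, 11]
BINARY_OP - → 16555 - 11 = 16544. Stack: [16544]
STORE_FAST s → s=16544. Stack: []
LOAD_FAST s → push 16544. Stack: [16544]
RETURN_VALUE → return 16544.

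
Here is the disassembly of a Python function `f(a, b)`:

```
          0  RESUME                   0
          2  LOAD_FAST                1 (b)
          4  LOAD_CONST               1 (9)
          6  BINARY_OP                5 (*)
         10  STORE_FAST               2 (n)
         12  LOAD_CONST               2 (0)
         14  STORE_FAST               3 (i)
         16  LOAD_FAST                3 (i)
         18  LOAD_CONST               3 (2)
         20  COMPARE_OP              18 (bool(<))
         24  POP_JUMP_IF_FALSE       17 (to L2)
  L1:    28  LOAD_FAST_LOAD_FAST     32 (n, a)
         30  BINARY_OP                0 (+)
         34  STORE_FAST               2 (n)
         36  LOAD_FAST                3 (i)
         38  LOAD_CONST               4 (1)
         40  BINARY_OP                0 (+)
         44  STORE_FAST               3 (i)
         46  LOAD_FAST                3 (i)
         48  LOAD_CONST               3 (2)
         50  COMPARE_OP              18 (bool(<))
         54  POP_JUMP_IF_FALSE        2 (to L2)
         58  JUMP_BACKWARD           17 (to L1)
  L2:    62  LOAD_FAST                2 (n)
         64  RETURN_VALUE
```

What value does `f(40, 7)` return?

LOAD_FAST b → push 7. Stack: [7]
LOAD_CONST → push 9. Stack: [7, 9]
BINARY_OP * → 7 * 9 = 63. Stack: [63]
STORE_FAST n → n=63. Stack: []
LOAD_CONST → push 0. Stack: [0]
STORE_FAST i → i=0. Stack: []
LOAD_FAST i → push 0. Stack: [0]
LOAD_CONST → push 2. Stack: [0, 2]
COMPARE_OP bool(<) → 0 vs 2 = True. Stack: [True]
POP_JUMP_IF_FALSE → pop True; no jump. Stack: []
LOAD_FAST_LOAD_FAST n,a → push 63,40. Stack: [63, 40]
BINARY_OP + → 63 + 40 = 103. Stack: [103]
STORE_FAST n → n=103. Stack: []
LOAD_FAST i → push 0. Stack: [0]
LOAD_CONST → push 1. Stack: [0, 1]
BINARY_OP + → 0 + 1 = 1. Stack: [1]
STORE_FAST i → i=1. Stack: []
LOAD_FAST i → push 1. Stack: [1]
LOAD_CONST → push 2. Stack: [1, 2]
COMPARE_OP bool(<) → 1 vs 2 = True. Stack: [True]
POP_JUMP_IF_FALSE → pop True; no jump. Stack: []
LOAD_FAST_LOAD_FAST n,a → push 103,40. Stack: [103, 40]
BINARY_OP + → 103 + 40 = 143. Stack: [143]
STORE_FAST n → n=143. Stack: []
LOAD_FAST i → push 1. Stack: [1]
LOAD_CONST → push 1. Stack: [1, 1]
BINARY_OP + → 1 + 1 = 2. Stack: [2]
STORE_FAST i → i=2. Stack: []
LOAD_FAST i → push 2. Stack: [2]
LOAD_CONST → push 2. Stack: [2, 2]
COMPARE_OP bool(<) → 2 vs 2 = False. Stack: [False]
POP_JUMP_IF_FALSE → pop False; jump. Stack: []
LOAD_FAST n → push 143. Stack: [143]
RETURN_VALUE → return 143.

143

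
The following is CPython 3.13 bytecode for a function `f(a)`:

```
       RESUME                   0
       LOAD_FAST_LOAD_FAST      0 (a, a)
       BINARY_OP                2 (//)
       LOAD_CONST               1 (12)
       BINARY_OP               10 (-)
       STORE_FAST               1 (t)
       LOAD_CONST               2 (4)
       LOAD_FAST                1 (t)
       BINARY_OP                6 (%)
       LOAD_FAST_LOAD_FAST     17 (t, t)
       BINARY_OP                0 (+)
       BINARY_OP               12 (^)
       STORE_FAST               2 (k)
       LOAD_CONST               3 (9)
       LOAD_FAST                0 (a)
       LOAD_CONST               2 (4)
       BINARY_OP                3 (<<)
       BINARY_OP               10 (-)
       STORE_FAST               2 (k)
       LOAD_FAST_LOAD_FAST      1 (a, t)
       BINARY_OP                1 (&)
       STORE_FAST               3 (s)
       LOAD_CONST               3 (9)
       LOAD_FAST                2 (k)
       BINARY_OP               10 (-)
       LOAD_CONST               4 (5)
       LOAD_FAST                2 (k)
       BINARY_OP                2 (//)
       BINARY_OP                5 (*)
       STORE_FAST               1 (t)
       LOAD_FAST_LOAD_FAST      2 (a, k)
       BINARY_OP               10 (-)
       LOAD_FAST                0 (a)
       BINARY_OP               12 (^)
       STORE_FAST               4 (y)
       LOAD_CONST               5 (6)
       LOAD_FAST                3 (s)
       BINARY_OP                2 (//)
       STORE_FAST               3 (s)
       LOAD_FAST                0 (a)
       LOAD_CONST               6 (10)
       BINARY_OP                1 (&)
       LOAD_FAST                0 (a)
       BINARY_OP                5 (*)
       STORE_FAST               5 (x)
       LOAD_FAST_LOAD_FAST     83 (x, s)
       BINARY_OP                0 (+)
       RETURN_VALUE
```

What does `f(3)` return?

12

LOAD_FAST_LOAD_FAST a,a → push 3,3. Stack: [3, 3]
BINARY_OP // → 3 // 3 = 1. Stack: [1]
LOAD_CONST → push 12. Stack: [1, 12]
BINARY_OP - → 1 - 12 = -11. Stack: [-11]
STORE_FAST t → t=-11. Stack: []
LOAD_CONST → push 4. Stack: [4]
LOAD_FAST t → push -11. Stack: [4, -11]
BINARY_OP % → 4 % -11 = -7. Stack: [-7]
LOAD_FAST_LOAD_FAST t,t → push -11,-11. Stack: [-7, -11, -11]
BINARY_OP + → -11 + -11 = -22. Stack: [-7, -22]
BINARY_OP ^ → -7 ^ -22 = 19. Stack: [19]
STORE_FAST k → k=19. Stack: []
LOAD_CONST → push 9. Stack: [9]
LOAD_FAST a → push 3. Stack: [9, 3]
LOAD_CONST → push 4. Stack: [9, 3, 4]
BINARY_OP << → 3 << 4 = 48. Stack: [9, 48]
BINARY_OP - → 9 - 48 = -39. Stack: [-39]
STORE_FAST k → k=-39. Stack: []
LOAD_FAST_LOAD_FAST a,t → push 3,-11. Stack: [3, -11]
BINARY_OP & → 3 & -11 = 1. Stack: [1]
STORE_FAST s → s=1. Stack: []
LOAD_CONST → push 9. Stack: [9]
LOAD_FAST k → push -39. Stack: [9, -39]
BINARY_OP - → 9 - -39 = 48. Stack: [48]
LOAD_CONST → push 5. Stack: [48, 5]
LOAD_FAST k → push -39. Stack: [48, 5, -39]
BINARY_OP // → 5 // -39 = -1. Stack: [48, -1]
BINARY_OP * → 48 * -1 = -48. Stack: [-48]
STORE_FAST t → t=-48. Stack: []
LOAD_FAST_LOAD_FAST a,k → push 3,-39. Stack: [3, -39]
BINARY_OP - → 3 - -39 = 42. Stack: [42]
LOAD_FAST a → push 3. Stack: [42, 3]
BINARY_OP ^ → 42 ^ 3 = 41. Stack: [41]
STORE_FAST y → y=41. Stack: []
LOAD_CONST → push 6. Stack: [6]
LOAD_FAST s → push 1. Stack: [6, 1]
BINARY_OP // → 6 // 1 = 6. Stack: [6]
STORE_FAST s → s=6. Stack: []
LOAD_FAST a → push 3. Stack: [3]
LOAD_CONST → push 10. Stack: [3, 10]
BINARY_OP & → 3 & 10 = 2. Stack: [2]
LOAD_FAST a → push 3. Stack: [2, 3]
BINARY_OP * → 2 * 3 = 6. Stack: [6]
STORE_FAST x → x=6. Stack: []
LOAD_FAST_LOAD_FAST x,s → push 6,6. Stack: [6, 6]
BINARY_OP + → 6 + 6 = 12. Stack: [12]
RETURN_VALUE → return 12.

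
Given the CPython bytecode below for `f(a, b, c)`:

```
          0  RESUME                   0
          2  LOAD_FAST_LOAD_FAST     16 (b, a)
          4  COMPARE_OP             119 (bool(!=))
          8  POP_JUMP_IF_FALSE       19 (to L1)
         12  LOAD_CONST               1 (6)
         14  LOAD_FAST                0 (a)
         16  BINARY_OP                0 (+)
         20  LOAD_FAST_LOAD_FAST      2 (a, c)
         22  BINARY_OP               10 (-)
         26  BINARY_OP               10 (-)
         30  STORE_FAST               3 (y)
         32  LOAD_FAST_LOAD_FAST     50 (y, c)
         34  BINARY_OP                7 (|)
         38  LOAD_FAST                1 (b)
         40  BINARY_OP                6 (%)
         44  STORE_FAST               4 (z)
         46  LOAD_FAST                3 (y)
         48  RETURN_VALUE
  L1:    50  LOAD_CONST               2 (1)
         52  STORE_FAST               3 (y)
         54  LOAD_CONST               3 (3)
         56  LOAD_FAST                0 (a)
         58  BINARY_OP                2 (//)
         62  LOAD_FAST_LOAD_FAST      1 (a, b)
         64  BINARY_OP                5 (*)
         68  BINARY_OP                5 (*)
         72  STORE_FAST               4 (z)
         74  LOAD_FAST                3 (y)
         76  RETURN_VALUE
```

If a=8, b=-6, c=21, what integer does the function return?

27

LOAD_FAST_LOAD_FAST b,a → push -6,8. Stack: [-6, 8]
COMPARE_OP bool(!=) → -6 vs 8 = True. Stack: [True]
POP_JUMP_IF_FALSE → pop True; no jump. Stack: []
LOAD_CONST → push 6. Stack: [6]
LOAD_FAST a → push 8. Stack: [6, 8]
BINARY_OP + → 6 + 8 = 14. Stack: [14]
LOAD_FAST_LOAD_FAST a,c → push 8,21. Stack: [14, 8, 21]
BINARY_OP - → 8 - 21 = -13. Stack: [14, -13]
BINARY_OP - → 14 - -13 = 27. Stack: [27]
STORE_FAST y → y=27. Stack: []
LOAD_FAST_LOAD_FAST y,c → push 27,21. Stack: [27, 21]
BINARY_OP | → 27 | 21 = 31. Stack: [31]
LOAD_FAST b → push -6. Stack: [31, -6]
BINARY_OP % → 31 % -6 = -5. Stack: [-5]
STORE_FAST z → z=-5. Stack: []
LOAD_FAST y → push 27. Stack: [27]
RETURN_VALUE → return 27.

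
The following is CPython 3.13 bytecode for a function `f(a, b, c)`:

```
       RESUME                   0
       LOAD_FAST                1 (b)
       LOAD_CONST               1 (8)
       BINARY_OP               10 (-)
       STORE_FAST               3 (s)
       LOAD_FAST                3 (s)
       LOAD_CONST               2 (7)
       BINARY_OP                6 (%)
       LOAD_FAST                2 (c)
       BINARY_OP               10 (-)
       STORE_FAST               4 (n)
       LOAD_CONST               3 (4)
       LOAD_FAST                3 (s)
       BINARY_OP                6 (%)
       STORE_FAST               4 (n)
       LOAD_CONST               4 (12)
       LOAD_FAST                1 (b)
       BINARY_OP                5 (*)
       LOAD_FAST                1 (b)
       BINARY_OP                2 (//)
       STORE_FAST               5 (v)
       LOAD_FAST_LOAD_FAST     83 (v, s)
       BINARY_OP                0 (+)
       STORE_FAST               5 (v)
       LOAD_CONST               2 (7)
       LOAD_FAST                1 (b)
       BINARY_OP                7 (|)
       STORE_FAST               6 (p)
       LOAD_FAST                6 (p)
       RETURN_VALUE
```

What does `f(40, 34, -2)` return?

LOAD_FAST b → push 34. Stack: [34]
LOAD_CONST → push 8. Stack: [34, 8]
BINARY_OP - → 34 - 8 = 26. Stack: [26]
STORE_FAST s → s=26. Stack: []
LOAD_FAST s → push 26. Stack: [26]
LOAD_CONST → push 7. Stack: [26, 7]
BINARY_OP % → 26 % 7 = 5. Stack: [5]
LOAD_FAST c → push -2. Stack: [5, -2]
BINARY_OP - → 5 - -2 = 7. Stack: [7]
STORE_FAST n → n=7. Stack: []
LOAD_CONST → push 4. Stack: [4]
LOAD_FAST s → push 26. Stack: [4, 26]
BINARY_OP % → 4 % 26 = 4. Stack: [4]
STORE_FAST n → n=4. Stack: []
LOAD_CONST → push 12. Stack: [12]
LOAD_FAST b → push 34. Stack: [12, 34]
BINARY_OP * → 12 * 34 = 408. Stack: [408]
LOAD_FAST b → push 34. Stack: [408, 34]
BINARY_OP // → 408 // 34 = 12. Stack: [12]
STORE_FAST v → v=12. Stack: []
LOAD_FAST_LOAD_FAST v,s → push 12,26. Stack: [12, 26]
BINARY_OP + → 12 + 26 = 38. Stack: [38]
STORE_FAST v → v=38. Stack: []
LOAD_CONST → push 7. Stack: [7]
LOAD_FAST b → push 34. Stack: [7, 34]
BINARY_OP | → 7 | 34 = 39. Stack: [39]
STORE_FAST p → p=39. Stack: []
LOAD_FAST p → push 39. Stack: [39]
RETURN_VALUE → return 39.

39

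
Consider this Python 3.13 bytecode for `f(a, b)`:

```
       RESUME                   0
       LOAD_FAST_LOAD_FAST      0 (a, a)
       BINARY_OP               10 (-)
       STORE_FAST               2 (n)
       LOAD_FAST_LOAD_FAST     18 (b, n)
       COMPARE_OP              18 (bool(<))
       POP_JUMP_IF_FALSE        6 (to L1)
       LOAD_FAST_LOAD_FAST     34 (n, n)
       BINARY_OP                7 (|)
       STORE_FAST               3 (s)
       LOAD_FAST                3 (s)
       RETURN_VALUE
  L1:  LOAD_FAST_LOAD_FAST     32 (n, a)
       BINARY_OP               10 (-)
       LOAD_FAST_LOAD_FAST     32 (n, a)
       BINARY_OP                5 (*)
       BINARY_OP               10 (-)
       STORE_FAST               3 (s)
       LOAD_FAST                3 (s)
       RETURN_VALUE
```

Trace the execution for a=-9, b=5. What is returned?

9

LOAD_FAST_LOAD_FAST a,a → push -9,-9. Stack: [-9, -9]
BINARY_OP - → -9 - -9 = 0. Stack: [0]
STORE_FAST n → n=0. Stack: []
LOAD_FAST_LOAD_FAST b,n → push 5,0. Stack: [5, 0]
COMPARE_OP bool(<) → 5 vs 0 = False. Stack: [False]
POP_JUMP_IF_FALSE → pop False; jump. Stack: []
LOAD_FAST_LOAD_FAST n,a → push 0,-9. Stack: [0, -9]
BINARY_OP - → 0 - -9 = 9. Stack: [9]
LOAD_FAST_LOAD_FAST n,a → push 0,-9. Stack: [9, 0, -9]
BINARY_OP * → 0 * -9 = 0. Stack: [9, 0]
BINARY_OP - → 9 - 0 = 9. Stack: [9]
STORE_FAST s → s=9. Stack: []
LOAD_FAST s → push 9. Stack: [9]
RETURN_VALUE → return 9.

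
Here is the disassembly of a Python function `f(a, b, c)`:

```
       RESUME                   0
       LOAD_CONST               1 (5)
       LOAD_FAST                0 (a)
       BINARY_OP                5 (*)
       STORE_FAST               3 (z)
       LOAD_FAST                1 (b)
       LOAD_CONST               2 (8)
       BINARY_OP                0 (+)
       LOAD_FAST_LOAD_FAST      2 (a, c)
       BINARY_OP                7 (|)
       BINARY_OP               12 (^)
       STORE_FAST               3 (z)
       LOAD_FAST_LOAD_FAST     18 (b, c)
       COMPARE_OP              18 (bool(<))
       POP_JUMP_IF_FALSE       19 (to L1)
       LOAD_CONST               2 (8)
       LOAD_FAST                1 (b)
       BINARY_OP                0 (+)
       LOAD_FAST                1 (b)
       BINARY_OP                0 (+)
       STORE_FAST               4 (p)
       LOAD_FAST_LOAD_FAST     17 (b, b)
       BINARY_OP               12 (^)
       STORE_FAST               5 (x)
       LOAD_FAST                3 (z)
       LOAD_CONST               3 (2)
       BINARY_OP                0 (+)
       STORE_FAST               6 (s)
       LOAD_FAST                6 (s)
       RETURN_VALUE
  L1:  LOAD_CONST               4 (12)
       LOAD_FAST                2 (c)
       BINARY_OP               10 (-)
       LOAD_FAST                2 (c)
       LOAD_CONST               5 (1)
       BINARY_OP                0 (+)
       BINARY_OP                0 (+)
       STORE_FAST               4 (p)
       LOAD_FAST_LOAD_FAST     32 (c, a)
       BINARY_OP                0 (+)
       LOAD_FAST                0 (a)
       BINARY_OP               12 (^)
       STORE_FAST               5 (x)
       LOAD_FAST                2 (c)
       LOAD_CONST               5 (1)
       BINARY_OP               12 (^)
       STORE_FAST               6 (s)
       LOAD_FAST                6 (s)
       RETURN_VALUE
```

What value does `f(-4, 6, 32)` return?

LOAD_CONST → push 5. Stack: [5]
LOAD_FAST a → push -4. Stack: [5, -4]
BINARY_OP * → 5 * -4 = -20. Stack: [-20]
STORE_FAST z → z=-20. Stack: []
LOAD_FAST b → push 6. Stack: [6]
LOAD_CONST → push 8. Stack: [6, 8]
BINARY_OP + → 6 + 8 = 14. Stack: [14]
LOAD_FAST_LOAD_FAST a,c → push -4,32. Stack: [14, -4, 32]
BINARY_OP | → -4 | 32 = -4. Stack: [14, -4]
BINARY_OP ^ → 14 ^ -4 = -14. Stack: [-14]
STORE_FAST z → z=-14. Stack: []
LOAD_FAST_LOAD_FAST b,c → push 6,32. Stack: [6, 32]
COMPARE_OP bool(<) → 6 vs 32 = True. Stack: [True]
POP_JUMP_IF_FALSE → pop True; no jump. Stack: []
LOAD_CONST → push 8. Stack: [8]
LOAD_FAST b → push 6. Stack: [8, 6]
BINARY_OP + → 8 + 6 = 14. Stack: [14]
LOAD_FAST b → push 6. Stack: [14, 6]
BINARY_OP + → 14 + 6 = 20. Stack: [20]
STORE_FAST p → p=20. Stack: []
LOAD_FAST_LOAD_FAST b,b → push 6,6. Stack: [6, 6]
BINARY_OP ^ → 6 ^ 6 = 0. Stack: [0]
STORE_FAST x → x=0. Stack: []
LOAD_FAST z → push -14. Stack: [-14]
LOAD_CONST → push 2. Stack: [-14, 2]
BINARY_OP + → -14 + 2 = -12. Stack: [-12]
STORE_FAST s → s=-12. Stack: []
LOAD_FAST s → push -12. Stack: [-12]
RETURN_VALUE → return -12.

-12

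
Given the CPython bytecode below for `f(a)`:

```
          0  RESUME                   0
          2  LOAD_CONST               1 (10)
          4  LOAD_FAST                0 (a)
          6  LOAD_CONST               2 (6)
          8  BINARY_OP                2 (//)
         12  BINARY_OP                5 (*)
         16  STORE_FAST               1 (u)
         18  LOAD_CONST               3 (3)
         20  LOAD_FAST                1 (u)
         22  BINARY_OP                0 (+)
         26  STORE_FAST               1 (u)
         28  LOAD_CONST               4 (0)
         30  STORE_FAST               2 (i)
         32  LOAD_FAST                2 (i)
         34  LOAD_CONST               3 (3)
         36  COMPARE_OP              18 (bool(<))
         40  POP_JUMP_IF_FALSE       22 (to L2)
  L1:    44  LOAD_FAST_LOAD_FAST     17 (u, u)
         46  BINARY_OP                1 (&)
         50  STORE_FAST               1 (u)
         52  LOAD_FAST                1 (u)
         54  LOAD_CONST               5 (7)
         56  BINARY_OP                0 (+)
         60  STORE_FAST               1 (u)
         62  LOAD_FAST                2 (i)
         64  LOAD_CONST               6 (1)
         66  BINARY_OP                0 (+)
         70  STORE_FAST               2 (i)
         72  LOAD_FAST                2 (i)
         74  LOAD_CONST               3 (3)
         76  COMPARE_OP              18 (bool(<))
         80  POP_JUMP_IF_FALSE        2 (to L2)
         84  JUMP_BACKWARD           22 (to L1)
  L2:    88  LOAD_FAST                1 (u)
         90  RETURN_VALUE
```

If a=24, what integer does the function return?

LOAD_CONST → push 10. Stack: [10]
LOAD_FAST a → push 24. Stack: [10, 24]
LOAD_CONST → push 6. Stack: [10, 24, 6]
BINARY_OP // → 24 // 6 = 4. Stack: [10, 4]
BINARY_OP * → 10 * 4 = 40. Stack: [40]
STORE_FAST u → u=40. Stack: []
LOAD_CONST → push 3. Stack: [3]
LOAD_FAST u → push 40. Stack: [3, 40]
BINARY_OP + → 3 + 40 = 43. Stack: [43]
STORE_FAST u → u=43. Stack: []
LOAD_CONST → push 0. Stack: [0]
STORE_FAST i → i=0. Stack: []
LOAD_FAST i → push 0. Stack: [0]
LOAD_CONST → push 3. Stack: [0, 3]
COMPARE_OP bool(<) → 0 vs 3 = True. Stack: [True]
POP_JUMP_IF_FALSE → pop True; no jump. Stack: []
LOAD_FAST_LOAD_FAST u,u → push 43,43. Stack: [43, 43]
BINARY_OP & → 43 & 43 = 43. Stack: [43]
STORE_FAST u → u=43. Stack: []
LOAD_FAST u → push 43. Stack: [43]
LOAD_CONST → push 7. Stack: [43, 7]
BINARY_OP + → 43 + 7 = 50. Stack: [50]
STORE_FAST u → u=50. Stack: []
LOAD_FAST i → push 0. Stack: [0]
LOAD_CONST → push 1. Stack: [0, 1]
BINARY_OP + → 0 + 1 = 1. Stack: [1]
STORE_FAST i → i=1. Stack: []
LOAD_FAST i → push 1. Stack: [1]
LOAD_CONST → push 3. Stack: [1, 3]
COMPARE_OP bool(<) → 1 vs 3 = True. Stack: [True]
POP_JUMP_IF_FALSE → pop True; no jump. Stack: []
LOAD_FAST_LOAD_FAST u,u → push 50,50. Stack: [50, 50]
BINARY_OP & → 50 & 50 = 50. Stack: [50]
STORE_FAST u → u=50. Stack: []
LOAD_FAST u → push 50. Stack: [50]
LOAD_CONST → push 7. Stack: [50, 7]
BINARY_OP + → 50 + 7 = 57. Stack: [57]
STORE_FAST u → u=57. Stack: []
LOAD_FAST i → push 1. Stack: [1]
LOAD_CONST → push 1. Stack: [1, 1]
BINARY_OP + → 1 + 1 = 2. Stack: [2]
STORE_FAST i → i=2. Stack: []
LOAD_FAST i → push 2. Stack: [2]
LOAD_CONST → push 3. Stack: [2, 3]
COMPARE_OP bool(<) → 2 vs 3 = True. Stack: [True]
POP_JUMP_IF_FALSE → pop True; no jump. Stack: []
LOAD_FAST_LOAD_FAST u,u → push 57,57. Stack: [57, 57]
BINARY_OP & → 57 & 57 = 57. Stack: [57]
STORE_FAST u → u=57. Stack: []
LOAD_FAST u → push 57. Stack: [57]
LOAD_CONST → push 7. Stack: [57, 7]
BINARY_OP + → 57 + 7 = 64. Stack: [64]
STORE_FAST u → u=64. Stack: []
LOAD_FAST i → push 2. Stack: [2]
LOAD_CONST → push 1. Stack: [2, 1]
BINARY_OP + → 2 + 1 = 3. Stack: [3]
STORE_FAST i → i=3. Stack: []
LOAD_FAST i → push 3. Stack: [3]
LOAD_CONST → push 3. Stack: [3, 3]
COMPARE_OP bool(<) → 3 vs 3 = False. Stack: [False]
POP_JUMP_IF_FALSE → pop False; jump. Stack: []
LOAD_FAST u → push 64. Stack: [64]
RETURN_VALUE → return 64.

64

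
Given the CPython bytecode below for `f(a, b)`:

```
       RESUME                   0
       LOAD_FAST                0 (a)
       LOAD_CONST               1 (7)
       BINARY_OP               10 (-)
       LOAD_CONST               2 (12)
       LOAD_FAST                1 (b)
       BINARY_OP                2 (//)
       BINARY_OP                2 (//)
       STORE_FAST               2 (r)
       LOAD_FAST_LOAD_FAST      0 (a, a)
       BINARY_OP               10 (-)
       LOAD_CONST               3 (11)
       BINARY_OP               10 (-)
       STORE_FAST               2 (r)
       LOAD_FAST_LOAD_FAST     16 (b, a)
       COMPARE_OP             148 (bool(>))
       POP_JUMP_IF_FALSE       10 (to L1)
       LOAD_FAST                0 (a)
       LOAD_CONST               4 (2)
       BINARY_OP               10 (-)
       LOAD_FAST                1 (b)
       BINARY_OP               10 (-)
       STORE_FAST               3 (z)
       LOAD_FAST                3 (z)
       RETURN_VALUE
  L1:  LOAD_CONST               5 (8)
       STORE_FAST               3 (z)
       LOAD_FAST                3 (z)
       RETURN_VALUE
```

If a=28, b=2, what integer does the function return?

8

LOAD_FAST a → push 28. Stack: [28]
LOAD_CONST → push 7. Stack: [28, 7]
BINARY_OP - → 28 - 7 = 21. Stack: [21]
LOAD_CONST → push 12. Stack: [21, 12]
LOAD_FAST b → push 2. Stack: [21, 12, 2]
BINARY_OP // → 12 // 2 = 6. Stack: [21, 6]
BINARY_OP // → 21 // 6 = 3. Stack: [3]
STORE_FAST r → r=3. Stack: []
LOAD_FAST_LOAD_FAST a,a → push 28,28. Stack: [28, 28]
BINARY_OP - → 28 - 28 = 0. Stack: [0]
LOAD_CONST → push 11. Stack: [0, 11]
BINARY_OP - → 0 - 11 = -11. Stack: [-11]
STORE_FAST r → r=-11. Stack: []
LOAD_FAST_LOAD_FAST b,a → push 2,28. Stack: [2, 28]
COMPARE_OP bool(>) → 2 vs 28 = False. Stack: [False]
POP_JUMP_IF_FALSE → pop False; jump. Stack: []
LOAD_CONST → push 8. Stack: [8]
STORE_FAST z → z=8. Stack: []
LOAD_FAST z → push 8. Stack: [8]
RETURN_VALUE → return 8.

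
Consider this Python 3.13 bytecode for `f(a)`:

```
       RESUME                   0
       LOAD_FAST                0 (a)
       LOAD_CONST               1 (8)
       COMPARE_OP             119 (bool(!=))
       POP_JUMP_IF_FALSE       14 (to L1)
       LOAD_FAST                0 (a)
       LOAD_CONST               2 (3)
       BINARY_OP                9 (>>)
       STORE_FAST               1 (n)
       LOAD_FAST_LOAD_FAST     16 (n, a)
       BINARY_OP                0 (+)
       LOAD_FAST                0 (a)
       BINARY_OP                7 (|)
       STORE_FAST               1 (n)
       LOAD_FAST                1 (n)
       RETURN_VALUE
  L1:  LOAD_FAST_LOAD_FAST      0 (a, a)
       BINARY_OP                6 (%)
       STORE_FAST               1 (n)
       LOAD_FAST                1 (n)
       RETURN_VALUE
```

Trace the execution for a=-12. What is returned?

-10

LOAD_FAST a → push -12. Stack: [-12]
LOAD_CONST → push 8. Stack: [-12, 8]
COMPARE_OP bool(!=) → -12 vs 8 = True. Stack: [True]
POP_JUMP_IF_FALSE → pop True; no jump. Stack: []
LOAD_FAST a → push -12. Stack: [-12]
LOAD_CONST → push 3. Stack: [-12, 3]
BINARY_OP >> → -12 >> 3 = -2. Stack: [-2]
STORE_FAST n → n=-2. Stack: []
LOAD_FAST_LOAD_FAST n,a → push -2,-12. Stack: [-2, -12]
BINARY_OP + → -2 + -12 = -14. Stack: [-14]
LOAD_FAST a → push -12. Stack: [-14, -12]
BINARY_OP | → -14 | -12 = -10. Stack: [-10]
STORE_FAST n → n=-10. Stack: []
LOAD_FAST n → push -10. Stack: [-10]
RETURN_VALUE → return -10.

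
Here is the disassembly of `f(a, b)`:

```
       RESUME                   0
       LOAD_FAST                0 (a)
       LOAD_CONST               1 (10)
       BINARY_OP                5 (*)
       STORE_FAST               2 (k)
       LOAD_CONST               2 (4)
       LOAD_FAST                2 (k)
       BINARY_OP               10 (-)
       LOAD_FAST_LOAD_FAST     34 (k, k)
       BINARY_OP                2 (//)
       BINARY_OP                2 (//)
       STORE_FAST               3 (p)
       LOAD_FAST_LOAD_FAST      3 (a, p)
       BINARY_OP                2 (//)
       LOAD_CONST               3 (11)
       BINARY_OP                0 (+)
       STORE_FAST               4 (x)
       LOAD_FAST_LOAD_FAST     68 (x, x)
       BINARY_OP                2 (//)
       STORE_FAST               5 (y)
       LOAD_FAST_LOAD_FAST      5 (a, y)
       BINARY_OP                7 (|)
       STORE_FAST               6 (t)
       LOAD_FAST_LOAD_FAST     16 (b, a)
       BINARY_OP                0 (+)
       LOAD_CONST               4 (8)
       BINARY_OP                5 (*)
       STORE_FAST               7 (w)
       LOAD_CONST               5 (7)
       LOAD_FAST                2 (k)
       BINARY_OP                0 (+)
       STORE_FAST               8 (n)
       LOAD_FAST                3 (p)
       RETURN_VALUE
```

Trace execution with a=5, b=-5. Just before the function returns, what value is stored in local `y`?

LOAD_FAST a → push 5. Stack: [5]
LOAD_CONST → push 10. Stack: [5, 10]
BINARY_OP * → 5 * 10 = 50. Stack: [50]
STORE_FAST k → k=50. Stack: []
LOAD_CONST → push 4. Stack: [4]
LOAD_FAST k → push 50. Stack: [4, 50]
BINARY_OP - → 4 - 50 = -46. Stack: [-46]
LOAD_FAST_LOAD_FAST k,k → push 50,50. Stack: [-46, 50, 50]
BINARY_OP // → 50 // 50 = 1. Stack: [-46, 1]
BINARY_OP // → -46 // 1 = -46. Stack: [-46]
STORE_FAST p → p=-46. Stack: []
LOAD_FAST_LOAD_FAST a,p → push 5,-46. Stack: [5, -46]
BINARY_OP // → 5 // -46 = -1. Stack: [-1]
LOAD_CONST → push 11. Stack: [-1, 11]
BINARY_OP + → -1 + 11 = 10. Stack: [10]
STORE_FAST x → x=10. Stack: []
LOAD_FAST_LOAD_FAST x,x → push 10,10. Stack: [10, 10]
BINARY_OP // → 10 // 10 = 1. Stack: [1]
STORE_FAST y → y=1. Stack: []
LOAD_FAST_LOAD_FAST a,y → push 5,1. Stack: [5, 1]
BINARY_OP | → 5 | 1 = 5. Stack: [5]
STORE_FAST t → t=5. Stack: []
LOAD_FAST_LOAD_FAST b,a → push -5,5. Stack: [-5, 5]
BINARY_OP + → -5 + 5 = 0. Stack: [0]
LOAD_CONST → push 8. Stack: [0, 8]
BINARY_OP * → 0 * 8 = 0. Stack: [0]
STORE_FAST w → w=0. Stack: []
LOAD_CONST → push 7. Stack: [7]
LOAD_FAST k → push 50. Stack: [7, 50]
BINARY_OP + → 7 + 50 = 57. Stack: [57]
STORE_FAST n → n=57. Stack: []
LOAD_FAST p → push -46. Stack: [-46]
RETURN_VALUE → return -46.

1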